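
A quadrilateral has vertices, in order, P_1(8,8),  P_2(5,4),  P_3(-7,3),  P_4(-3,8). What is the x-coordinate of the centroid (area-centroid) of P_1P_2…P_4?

Apply the shoelace formula. First the cross-terms c_i = x_i·y_{i+1} − x_{i+1}·y_i:
  -8, 43, -47, -88  ⇒  2A = -100, A = -50.
Then Σ (x_i + x_{i+1})·c_i = -160, so x̄ = -160 / (6·(-50)) = 8/15.

8/15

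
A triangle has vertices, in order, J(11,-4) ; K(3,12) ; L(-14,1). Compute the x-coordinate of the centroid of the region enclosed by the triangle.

Apply the surveyor's formula. First the cross-terms c_i = x_i·y_{i+1} − x_{i+1}·y_i:
  144, 171, 45  ⇒  2A = 360, A = 180.
Then Σ (x_i + x_{i+1})·c_i = 0, so x̄ = 0 / (6·180) = 0.

0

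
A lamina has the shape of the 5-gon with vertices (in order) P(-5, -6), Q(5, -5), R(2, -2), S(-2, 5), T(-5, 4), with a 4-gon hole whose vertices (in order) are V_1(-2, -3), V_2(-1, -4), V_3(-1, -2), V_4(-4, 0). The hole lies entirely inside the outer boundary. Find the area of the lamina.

Outer boundary:
P→Q: (-5)(-5) − (5)(-6) = 55
Q→R: (5)(-2) − (2)(-5) = 0
R→S: (2)(5) − (-2)(-2) = 6
S→T: (-2)(4) − (-5)(5) = 17
T→P: (-5)(-6) − (-5)(4) = 50
Σ = 128
Area = |Σ|/2 = 64.
Hole:
Apply the shoelace formula: 2A = Σ (x_i·y_{i+1} − x_{i+1}·y_i), indices taken mod 4.
Σ = (5) + (-2) + (-8) + (12) = 7
Area = |Σ|/2 = 3.5.
Net area = 64 − 3.5 = 60.5.

60.5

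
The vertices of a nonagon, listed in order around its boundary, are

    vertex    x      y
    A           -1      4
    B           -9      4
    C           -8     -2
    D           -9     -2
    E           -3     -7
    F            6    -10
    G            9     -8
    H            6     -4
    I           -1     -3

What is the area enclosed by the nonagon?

117

A→B: (-1)(4) − (-9)(4) = 32
B→C: (-9)(-2) − (-8)(4) = 50
C→D: (-8)(-2) − (-9)(-2) = -2
D→E: (-9)(-7) − (-3)(-2) = 57
E→F: (-3)(-10) − (6)(-7) = 72
F→G: (6)(-8) − (9)(-10) = 42
G→H: (9)(-4) − (6)(-8) = 12
H→I: (6)(-3) − (-1)(-4) = -22
I→A: (-1)(4) − (-1)(-3) = -7
Σ = 234
Area = |Σ|/2 = 117.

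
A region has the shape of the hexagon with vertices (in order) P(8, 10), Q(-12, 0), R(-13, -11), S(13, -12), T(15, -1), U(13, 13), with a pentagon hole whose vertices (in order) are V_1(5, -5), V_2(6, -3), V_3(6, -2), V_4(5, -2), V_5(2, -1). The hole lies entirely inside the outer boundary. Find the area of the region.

469.5

Outer boundary:
Apply the surveyor's formula: 2A = Σ (x_i·y_{i+1} − x_{i+1}·y_i), indices taken mod 6.
P→Q: (8)(0) − (-12)(10) = 120
Q→R: (-12)(-11) − (-13)(0) = 132
R→S: (-13)(-12) − (13)(-11) = 299
S→T: (13)(-1) − (15)(-12) = 167
T→U: (15)(13) − (13)(-1) = 208
U→P: (13)(10) − (8)(13) = 26
Σ = 952
Area = |Σ|/2 = 476.
Hole:
V_1→V_2: (5)(-3) − (6)(-5) = 15
V_2→V_3: (6)(-2) − (6)(-3) = 6
V_3→V_4: (6)(-2) − (5)(-2) = -2
V_4→V_5: (5)(-1) − (2)(-2) = -1
V_5→V_1: (2)(-5) − (5)(-1) = -5
Σ = 13
Area = |Σ|/2 = 6.5.
Net area = 476 − 6.5 = 469.5.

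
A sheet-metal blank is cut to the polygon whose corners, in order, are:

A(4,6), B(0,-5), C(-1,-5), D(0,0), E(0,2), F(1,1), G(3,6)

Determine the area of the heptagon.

Cross-terms: -20, -5, 0, 0, -2, 3, -6  ⇒  Σ = -30
Area = |Σ|/2 = 15.

15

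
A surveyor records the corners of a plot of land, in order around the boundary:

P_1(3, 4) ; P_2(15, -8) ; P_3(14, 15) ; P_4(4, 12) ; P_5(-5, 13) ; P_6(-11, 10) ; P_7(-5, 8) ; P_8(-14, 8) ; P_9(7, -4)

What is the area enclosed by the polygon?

320

P_1→P_2: (3)(-8) − (15)(4) = -84
P_2→P_3: (15)(15) − (14)(-8) = 337
P_3→P_4: (14)(12) − (4)(15) = 108
P_4→P_5: (4)(13) − (-5)(12) = 112
P_5→P_6: (-5)(10) − (-11)(13) = 93
P_6→P_7: (-11)(8) − (-5)(10) = -38
P_7→P_8: (-5)(8) − (-14)(8) = 72
P_8→P_9: (-14)(-4) − (7)(8) = 0
P_9→P_1: (7)(4) − (3)(-4) = 40
Σ = 640
Area = |Σ|/2 = 320.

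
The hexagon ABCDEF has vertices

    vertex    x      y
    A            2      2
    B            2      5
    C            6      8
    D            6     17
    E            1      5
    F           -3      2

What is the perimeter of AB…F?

|AB| = √((0)² + (3)²) = √9 = 3
|BC| = √((4)² + (3)²) = √25 = 5
|CD| = √((0)² + (9)²) = √81 = 9
|DE| = √((-5)² + (-12)²) = √169 = 13
|EF| = √((-4)² + (-3)²) = √25 = 5
|FA| = √((5)² + (0)²) = √25 = 5
Perimeter = 3 + 5 + 9 + 13 + 5 + 5 = 40.

40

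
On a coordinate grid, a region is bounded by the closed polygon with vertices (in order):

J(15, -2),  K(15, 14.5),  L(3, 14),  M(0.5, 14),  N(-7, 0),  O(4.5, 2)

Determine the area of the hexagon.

247

J→K: (15)(14.5) − (15)(-2) = 247.5
K→L: (15)(14) − (3)(14.5) = 166.5
L→M: (3)(14) − (0.5)(14) = 35
M→N: (0.5)(0) − (-7)(14) = 98
N→O: (-7)(2) − (4.5)(0) = -14
O→J: (4.5)(-2) − (15)(2) = -39
Σ = 494
Area = |Σ|/2 = 247.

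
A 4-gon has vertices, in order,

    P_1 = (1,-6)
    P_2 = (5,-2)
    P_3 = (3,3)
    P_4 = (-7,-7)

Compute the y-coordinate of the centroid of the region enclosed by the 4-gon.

Apply Gauss's area formula. First the cross-terms c_i = x_i·y_{i+1} − x_{i+1}·y_i:
  28, 21, 0, 49  ⇒  2A = 98, A = 49.
Then Σ (y_i + y_{i+1})·c_i = -840, so ȳ = -840 / (6·49) = -20/7.

-20/7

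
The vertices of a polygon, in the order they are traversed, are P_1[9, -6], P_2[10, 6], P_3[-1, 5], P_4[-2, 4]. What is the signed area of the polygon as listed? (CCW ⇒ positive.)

76

Apply Gauss's area formula: 2A = Σ (x_i·y_{i+1} − x_{i+1}·y_i), indices taken mod 4.
Σ = (114) + (56) + (6) + (-24) = 152
Signed area = Σ/2 = 76 (positive ⇒ counter-clockwise traversal).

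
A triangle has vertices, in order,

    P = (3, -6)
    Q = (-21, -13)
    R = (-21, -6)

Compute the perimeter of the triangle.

56

|PQ| = √((-24)² + (-7)²) = √625 = 25
|QR| = √((0)² + (7)²) = √49 = 7
|RP| = √((24)² + (0)²) = √576 = 24
Perimeter = 25 + 7 + 24 = 56.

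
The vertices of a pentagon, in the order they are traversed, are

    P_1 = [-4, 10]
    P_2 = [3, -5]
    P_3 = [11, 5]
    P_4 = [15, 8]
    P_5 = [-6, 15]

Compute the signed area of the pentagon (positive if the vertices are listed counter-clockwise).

173

Apply the shoelace (surveyor's) formula: 2A = Σ (x_i·y_{i+1} − x_{i+1}·y_i), indices taken mod 5.
P_1→P_2: (-4)(-5) − (3)(10) = -10
P_2→P_3: (3)(5) − (11)(-5) = 70
P_3→P_4: (11)(8) − (15)(5) = 13
P_4→P_5: (15)(15) − (-6)(8) = 273
P_5→P_1: (-6)(10) − (-4)(15) = 0
Σ = 346
Signed area = Σ/2 = 173 (positive ⇒ counter-clockwise traversal).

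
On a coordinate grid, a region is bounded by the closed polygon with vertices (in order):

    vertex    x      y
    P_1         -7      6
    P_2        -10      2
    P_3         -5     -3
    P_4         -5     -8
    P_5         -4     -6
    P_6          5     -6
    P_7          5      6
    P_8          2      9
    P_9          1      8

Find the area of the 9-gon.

162.5

P_1→P_2: (-7)(2) − (-10)(6) = 46
P_2→P_3: (-10)(-3) − (-5)(2) = 40
P_3→P_4: (-5)(-8) − (-5)(-3) = 25
P_4→P_5: (-5)(-6) − (-4)(-8) = -2
P_5→P_6: (-4)(-6) − (5)(-6) = 54
P_6→P_7: (5)(6) − (5)(-6) = 60
P_7→P_8: (5)(9) − (2)(6) = 33
P_8→P_9: (2)(8) − (1)(9) = 7
P_9→P_1: (1)(6) − (-7)(8) = 62
Σ = 325
Area = |Σ|/2 = 162.5.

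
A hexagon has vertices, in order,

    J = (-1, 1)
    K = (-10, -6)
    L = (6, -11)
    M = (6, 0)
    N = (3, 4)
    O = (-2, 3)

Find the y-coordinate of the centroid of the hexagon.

-341/90

Apply Gauss's area formula. First the cross-terms c_i = x_i·y_{i+1} − x_{i+1}·y_i:
  16, 146, 66, 24, 17, 1  ⇒  2A = 270, A = 135.
Then Σ (y_i + y_{i+1})·c_i = -3069, so ȳ = -3069 / (6·135) = -341/90.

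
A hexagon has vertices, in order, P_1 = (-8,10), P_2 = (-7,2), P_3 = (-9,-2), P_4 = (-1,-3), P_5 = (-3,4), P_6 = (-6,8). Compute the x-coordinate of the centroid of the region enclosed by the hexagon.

-788/153

Apply the surveyor's formula. First the cross-terms c_i = x_i·y_{i+1} − x_{i+1}·y_i:
  54, 32, 25, -13, 0, 4  ⇒  2A = 102, A = 51.
Then Σ (x_i + x_{i+1})·c_i = -1576, so x̄ = -1576 / (6·51) = -788/153.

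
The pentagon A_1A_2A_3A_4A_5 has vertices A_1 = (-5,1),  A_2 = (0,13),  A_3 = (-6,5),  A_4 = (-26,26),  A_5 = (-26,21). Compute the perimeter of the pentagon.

86

|A_1A_2| = √((5)² + (12)²) = √169 = 13
|A_2A_3| = √((-6)² + (-8)²) = √100 = 10
|A_3A_4| = √((-20)² + (21)²) = √841 = 29
|A_4A_5| = √((0)² + (-5)²) = √25 = 5
|A_5A_1| = √((21)² + (-20)²) = √841 = 29
Perimeter = 13 + 10 + 29 + 5 + 29 = 86.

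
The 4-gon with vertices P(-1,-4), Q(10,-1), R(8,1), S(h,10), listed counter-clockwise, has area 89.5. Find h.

Write out the shoelace sum; only the two edges meeting at S involve h:
2·Area = [(8·10 − h·1) + (h·(-4) − (-1)·10)] + 59
       = -5·h + 149 = 179
⇒ h = -6.

-6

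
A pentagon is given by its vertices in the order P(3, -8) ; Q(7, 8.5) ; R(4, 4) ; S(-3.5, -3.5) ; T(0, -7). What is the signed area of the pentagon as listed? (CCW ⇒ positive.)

Apply the shoelace formula: 2A = Σ (x_i·y_{i+1} − x_{i+1}·y_i), indices taken mod 5.
P→Q: (3)(8.5) − (7)(-8) = 81.5
Q→R: (7)(4) − (4)(8.5) = -6
R→S: (4)(-3.5) − (-3.5)(4) = 0
S→T: (-3.5)(-7) − (0)(-3.5) = 24.5
T→P: (0)(-8) − (3)(-7) = 21
Σ = 121
Signed area = Σ/2 = 60.5 (positive ⇒ counter-clockwise traversal).

60.5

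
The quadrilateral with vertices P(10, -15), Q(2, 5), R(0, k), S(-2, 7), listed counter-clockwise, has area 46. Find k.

Write out the shoelace sum; only the two edges meeting at R involve k:
2·Area = [(2·k − 0·5) + (0·7 − (-2)·k)] + 40
       = 4·k + 40 = 92
⇒ k = 13.

13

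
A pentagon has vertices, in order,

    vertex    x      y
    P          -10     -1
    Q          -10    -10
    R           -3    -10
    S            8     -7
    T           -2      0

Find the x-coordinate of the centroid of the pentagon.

-257/83

Apply the shoelace (surveyor's) formula. First the cross-terms c_i = x_i·y_{i+1} − x_{i+1}·y_i:
  90, 70, 101, -14, 2  ⇒  2A = 249, A = 124.5.
Then Σ (x_i + x_{i+1})·c_i = -2313, so x̄ = -2313 / (6·124.5) = -257/83.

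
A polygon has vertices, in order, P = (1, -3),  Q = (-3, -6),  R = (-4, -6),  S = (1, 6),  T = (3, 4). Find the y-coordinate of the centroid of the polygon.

-3/11

Apply the surveyor's formula. First the cross-terms c_i = x_i·y_{i+1} − x_{i+1}·y_i:
  -15, -6, -18, -14, -13  ⇒  2A = -66, A = -33.
Then Σ (y_i + y_{i+1})·c_i = 54, so ȳ = 54 / (6·(-33)) = -3/11.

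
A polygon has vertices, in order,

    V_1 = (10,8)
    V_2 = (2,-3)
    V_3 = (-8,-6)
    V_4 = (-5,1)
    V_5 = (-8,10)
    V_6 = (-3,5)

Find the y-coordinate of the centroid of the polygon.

Apply the shoelace formula. First the cross-terms c_i = x_i·y_{i+1} − x_{i+1}·y_i:
  -46, -36, -38, -42, -10, -74  ⇒  2A = -246, A = -123.
Then Σ (y_i + y_{i+1})·c_i = -1290, so ȳ = -1290 / (6·(-123)) = 215/123.

215/123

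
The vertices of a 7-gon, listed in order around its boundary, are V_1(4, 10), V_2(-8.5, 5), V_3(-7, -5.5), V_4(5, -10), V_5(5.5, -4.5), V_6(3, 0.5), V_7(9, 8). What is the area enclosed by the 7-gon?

Apply the surveyor's formula: 2A = Σ (x_i·y_{i+1} − x_{i+1}·y_i), indices taken mod 7.
Σ = (105) + (81.75) + (97.5) + (32.5) + (16.25) + (19.5) + (58) = 410.5
Area = |Σ|/2 = 205.25.

205.25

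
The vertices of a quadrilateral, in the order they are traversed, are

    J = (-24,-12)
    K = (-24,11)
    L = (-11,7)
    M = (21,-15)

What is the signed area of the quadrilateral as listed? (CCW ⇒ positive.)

Apply the shoelace (surveyor's) formula: 2A = Σ (x_i·y_{i+1} − x_{i+1}·y_i), indices taken mod 4.
J→K: (-24)(11) − (-24)(-12) = -552
K→L: (-24)(7) − (-11)(11) = -47
L→M: (-11)(-15) − (21)(7) = 18
M→J: (21)(-12) − (-24)(-15) = -612
Σ = -1193
Signed area = Σ/2 = -596.5 (negative ⇒ clockwise traversal).

-596.5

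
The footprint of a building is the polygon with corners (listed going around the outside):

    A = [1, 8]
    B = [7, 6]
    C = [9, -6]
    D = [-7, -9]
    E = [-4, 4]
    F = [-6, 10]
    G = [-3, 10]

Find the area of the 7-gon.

Apply the shoelace formula: 2A = Σ (x_i·y_{i+1} − x_{i+1}·y_i), indices taken mod 7.
Cross-terms: -50, -96, -123, -64, -16, -30, -34  ⇒  Σ = -413
Area = |Σ|/2 = 206.5.

206.5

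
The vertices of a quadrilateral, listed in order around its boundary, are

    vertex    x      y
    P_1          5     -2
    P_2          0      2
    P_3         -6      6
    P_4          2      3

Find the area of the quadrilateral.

13.5

Apply the shoelace formula: 2A = Σ (x_i·y_{i+1} − x_{i+1}·y_i), indices taken mod 4.
Σ = (10) + (12) + (-30) + (-19) = -27
Area = |Σ|/2 = 13.5.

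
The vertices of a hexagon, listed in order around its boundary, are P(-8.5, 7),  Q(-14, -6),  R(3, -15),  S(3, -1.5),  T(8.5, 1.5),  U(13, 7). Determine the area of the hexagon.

312.625

Apply the shoelace formula: 2A = Σ (x_i·y_{i+1} − x_{i+1}·y_i), indices taken mod 6.
Σ = (149) + (228) + (40.5) + (17.25) + (40) + (150.5) = 625.25
Area = |Σ|/2 = 312.625.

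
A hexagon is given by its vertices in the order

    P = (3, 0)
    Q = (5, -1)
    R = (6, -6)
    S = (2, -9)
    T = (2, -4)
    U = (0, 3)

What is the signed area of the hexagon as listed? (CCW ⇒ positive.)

-31

Apply the shoelace (surveyor's) formula: 2A = Σ (x_i·y_{i+1} − x_{i+1}·y_i), indices taken mod 6.
Σ = (-3) + (-24) + (-42) + (10) + (6) + (-9) = -62
Signed area = Σ/2 = -31 (negative ⇒ clockwise traversal).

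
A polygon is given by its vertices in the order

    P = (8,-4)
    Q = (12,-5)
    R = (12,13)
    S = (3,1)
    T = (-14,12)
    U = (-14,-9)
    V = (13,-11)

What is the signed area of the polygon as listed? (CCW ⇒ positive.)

Apply the surveyor's formula: 2A = Σ (x_i·y_{i+1} − x_{i+1}·y_i), indices taken mod 7.
P→Q: (8)(-5) − (12)(-4) = 8
Q→R: (12)(13) − (12)(-5) = 216
R→S: (12)(1) − (3)(13) = -27
S→T: (3)(12) − (-14)(1) = 50
T→U: (-14)(-9) − (-14)(12) = 294
U→V: (-14)(-11) − (13)(-9) = 271
V→P: (13)(-4) − (8)(-11) = 36
Σ = 848
Signed area = Σ/2 = 424 (positive ⇒ counter-clockwise traversal).

424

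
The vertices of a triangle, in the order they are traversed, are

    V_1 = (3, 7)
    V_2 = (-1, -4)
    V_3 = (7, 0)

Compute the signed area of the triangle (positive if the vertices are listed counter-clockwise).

Apply the shoelace formula: 2A = Σ (x_i·y_{i+1} − x_{i+1}·y_i), indices taken mod 3.
V_1→V_2: (3)(-4) − (-1)(7) = -5
V_2→V_3: (-1)(0) − (7)(-4) = 28
V_3→V_1: (7)(7) − (3)(0) = 49
Σ = 72
Signed area = Σ/2 = 36 (positive ⇒ counter-clockwise traversal).

36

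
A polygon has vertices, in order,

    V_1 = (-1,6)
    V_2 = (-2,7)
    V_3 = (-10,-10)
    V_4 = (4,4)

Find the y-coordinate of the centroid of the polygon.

25/123

Apply the shoelace (surveyor's) formula. First the cross-terms c_i = x_i·y_{i+1} − x_{i+1}·y_i:
  5, 90, 0, 28  ⇒  2A = 123, A = 61.5.
Then Σ (y_i + y_{i+1})·c_i = 75, so ȳ = 75 / (6·61.5) = 25/123.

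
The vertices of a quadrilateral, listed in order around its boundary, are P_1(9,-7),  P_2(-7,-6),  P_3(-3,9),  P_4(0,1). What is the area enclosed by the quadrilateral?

Σ = (-103) + (-81) + (-3) + (-9) = -196
Area = |Σ|/2 = 98.

98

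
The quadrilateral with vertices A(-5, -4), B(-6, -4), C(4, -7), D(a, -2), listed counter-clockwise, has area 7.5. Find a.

-7

The doubled signed area Σ (x_i y_{i+1} − x_{i+1} y_i) is linear in a.
With a=0 it equals 36; the coefficient of a is 3 (from the two edges through D).
So 3·a + 36 = 2·7.5 = 15 ⇒ a = -7.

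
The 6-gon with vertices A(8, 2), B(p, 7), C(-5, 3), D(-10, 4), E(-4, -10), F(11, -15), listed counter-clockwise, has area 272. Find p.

Write out the shoelace sum; only the two edges meeting at B involve p:
2·Area = [(8·7 − p·2) + (p·3 − (-5)·7)] + 438
       = 1·p + 529 = 544
⇒ p = 15.

15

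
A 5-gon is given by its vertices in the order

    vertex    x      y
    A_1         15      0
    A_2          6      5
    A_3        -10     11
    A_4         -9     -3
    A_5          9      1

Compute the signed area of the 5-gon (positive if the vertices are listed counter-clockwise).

161.5

Apply the shoelace (surveyor's) formula: 2A = Σ (x_i·y_{i+1} − x_{i+1}·y_i), indices taken mod 5.
A_1→A_2: (15)(5) − (6)(0) = 75
A_2→A_3: (6)(11) − (-10)(5) = 116
A_3→A_4: (-10)(-3) − (-9)(11) = 129
A_4→A_5: (-9)(1) − (9)(-3) = 18
A_5→A_1: (9)(0) − (15)(1) = -15
Σ = 323
Signed area = Σ/2 = 161.5 (positive ⇒ counter-clockwise traversal).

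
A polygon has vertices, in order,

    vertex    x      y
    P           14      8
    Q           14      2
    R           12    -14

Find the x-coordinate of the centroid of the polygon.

Apply the shoelace (surveyor's) formula. First the cross-terms c_i = x_i·y_{i+1} − x_{i+1}·y_i:
  -84, -220, 292  ⇒  2A = -12, A = -6.
Then Σ (x_i + x_{i+1})·c_i = -480, so x̄ = -480 / (6·(-6)) = 40/3.

40/3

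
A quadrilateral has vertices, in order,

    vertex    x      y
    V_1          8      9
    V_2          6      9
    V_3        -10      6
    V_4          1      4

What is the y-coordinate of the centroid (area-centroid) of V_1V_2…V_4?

Apply Gauss's area formula. First the cross-terms c_i = x_i·y_{i+1} − x_{i+1}·y_i:
  18, 126, -46, -23  ⇒  2A = 75, A = 37.5.
Then Σ (y_i + y_{i+1})·c_i = 1455, so ȳ = 1455 / (6·37.5) = 97/15.

97/15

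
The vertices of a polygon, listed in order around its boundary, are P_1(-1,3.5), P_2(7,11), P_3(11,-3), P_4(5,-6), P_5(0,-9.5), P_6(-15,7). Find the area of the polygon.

232

Apply Gauss's area formula: 2A = Σ (x_i·y_{i+1} − x_{i+1}·y_i), indices taken mod 6.
P_1→P_2: (-1)(11) − (7)(3.5) = -35.5
P_2→P_3: (7)(-3) − (11)(11) = -142
P_3→P_4: (11)(-6) − (5)(-3) = -51
P_4→P_5: (5)(-9.5) − (0)(-6) = -47.5
P_5→P_6: (0)(7) − (-15)(-9.5) = -142.5
P_6→P_1: (-15)(3.5) − (-1)(7) = -45.5
Σ = -464
Area = |Σ|/2 = 232.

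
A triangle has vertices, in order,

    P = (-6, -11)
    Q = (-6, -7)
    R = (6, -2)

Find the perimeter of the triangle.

|PQ| = √((0)² + (4)²) = √16 = 4
|QR| = √((12)² + (5)²) = √169 = 13
|RP| = √((-12)² + (-9)²) = √225 = 15
Perimeter = 4 + 13 + 15 = 32.

32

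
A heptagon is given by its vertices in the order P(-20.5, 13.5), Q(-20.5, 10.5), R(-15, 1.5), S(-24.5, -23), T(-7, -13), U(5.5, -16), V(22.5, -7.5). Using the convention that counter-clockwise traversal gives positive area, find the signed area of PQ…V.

Apply the shoelace (surveyor's) formula: 2A = Σ (x_i·y_{i+1} − x_{i+1}·y_i), indices taken mod 7.
Cross-terms: 61.5, 126.75, 381.75, 157.5, 183.5, 318.75, 150  ⇒  Σ = 1379.75
Signed area = Σ/2 = 689.875 (positive ⇒ counter-clockwise traversal).

689.875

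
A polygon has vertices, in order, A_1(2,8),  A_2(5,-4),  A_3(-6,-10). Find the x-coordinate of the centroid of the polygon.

Apply the shoelace (surveyor's) formula. First the cross-terms c_i = x_i·y_{i+1} − x_{i+1}·y_i:
  -48, -74, -28  ⇒  2A = -150, A = -75.
Then Σ (x_i + x_{i+1})·c_i = -150, so x̄ = -150 / (6·(-75)) = 1/3.

1/3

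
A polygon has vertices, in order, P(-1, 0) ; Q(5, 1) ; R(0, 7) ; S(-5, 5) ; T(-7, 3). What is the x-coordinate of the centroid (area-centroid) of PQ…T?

Apply the shoelace formula. First the cross-terms c_i = x_i·y_{i+1} − x_{i+1}·y_i:
  -1, 35, 35, 20, 3  ⇒  2A = 92, A = 46.
Then Σ (x_i + x_{i+1})·c_i = -268, so x̄ = -268 / (6·46) = -67/69.

-67/69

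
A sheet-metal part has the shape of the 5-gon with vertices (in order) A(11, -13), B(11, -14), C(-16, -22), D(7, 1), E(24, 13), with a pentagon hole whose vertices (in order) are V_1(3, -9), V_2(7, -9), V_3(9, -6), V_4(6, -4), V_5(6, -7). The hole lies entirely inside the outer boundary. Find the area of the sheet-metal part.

Outer boundary:
A→B: (11)(-14) − (11)(-13) = -11
B→C: (11)(-22) − (-16)(-14) = -466
C→D: (-16)(1) − (7)(-22) = 138
D→E: (7)(13) − (24)(1) = 67
E→A: (24)(-13) − (11)(13) = -455
Σ = -727
Area = |Σ|/2 = 363.5.
Hole:
Apply the surveyor's formula: 2A = Σ (x_i·y_{i+1} − x_{i+1}·y_i), indices taken mod 5.
Σ = (36) + (39) + (0) + (-18) + (-33) = 24
Area = |Σ|/2 = 12.
Net area = 363.5 − 12 = 351.5.

351.5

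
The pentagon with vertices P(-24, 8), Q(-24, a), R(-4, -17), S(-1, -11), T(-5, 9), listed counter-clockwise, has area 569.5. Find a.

-20

Write out the shoelace sum; only the two edges meeting at Q involve a:
2·Area = [((-24)·a − (-24)·8) + ((-24)·(-17) − (-4)·a)] + 139
       = -20·a + 739 = 1139
⇒ a = -20.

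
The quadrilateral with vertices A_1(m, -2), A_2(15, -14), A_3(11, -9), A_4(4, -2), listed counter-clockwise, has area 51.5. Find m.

Write out the shoelace sum; only the two edges meeting at A_1 involve m:
2·Area = [(4·(-2) − m·(-2)) + (m·(-14) − 15·(-2))] + 33
       = -12·m + 55 = 103
⇒ m = -4.

-4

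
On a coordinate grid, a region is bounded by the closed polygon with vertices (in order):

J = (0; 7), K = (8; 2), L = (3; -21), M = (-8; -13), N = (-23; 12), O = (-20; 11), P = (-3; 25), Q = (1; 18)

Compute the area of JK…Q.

692

Σ = (-56) + (-174) + (-207) + (-395) + (-13) + (-467) + (-79) + (7) = -1384
Area = |Σ|/2 = 692.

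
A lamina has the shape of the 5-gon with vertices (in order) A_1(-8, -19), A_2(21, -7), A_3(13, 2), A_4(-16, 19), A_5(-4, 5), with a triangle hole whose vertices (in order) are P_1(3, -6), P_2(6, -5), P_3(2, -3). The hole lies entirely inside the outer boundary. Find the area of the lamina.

484.5

Outer boundary:
Apply Gauss's area formula: 2A = Σ (x_i·y_{i+1} − x_{i+1}·y_i), indices taken mod 5.
Cross-terms: 455, 133, 279, -4, 116  ⇒  Σ = 979
Area = |Σ|/2 = 489.5.
Hole:
Σ = (21) + (-8) + (-3) = 10
Area = |Σ|/2 = 5.
Net area = 489.5 − 5 = 484.5.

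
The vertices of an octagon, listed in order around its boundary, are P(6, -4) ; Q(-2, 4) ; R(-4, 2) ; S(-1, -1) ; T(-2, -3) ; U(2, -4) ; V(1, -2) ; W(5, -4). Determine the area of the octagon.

P→Q: (6)(4) − (-2)(-4) = 16
Q→R: (-2)(2) − (-4)(4) = 12
R→S: (-4)(-1) − (-1)(2) = 6
S→T: (-1)(-3) − (-2)(-1) = 1
T→U: (-2)(-4) − (2)(-3) = 14
U→V: (2)(-2) − (1)(-4) = 0
V→W: (1)(-4) − (5)(-2) = 6
W→P: (5)(-4) − (6)(-4) = 4
Σ = 59
Area = |Σ|/2 = 29.5.

29.5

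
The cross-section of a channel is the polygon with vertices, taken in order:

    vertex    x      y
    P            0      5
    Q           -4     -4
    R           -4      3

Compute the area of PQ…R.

Σ = (20) + (-28) + (-20) = -28
Area = |Σ|/2 = 14.

14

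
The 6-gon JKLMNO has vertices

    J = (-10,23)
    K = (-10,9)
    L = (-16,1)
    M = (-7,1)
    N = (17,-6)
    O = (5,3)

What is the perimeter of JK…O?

|JK| = √((0)² + (-14)²) = √196 = 14
|KL| = √((-6)² + (-8)²) = √100 = 10
|LM| = √((9)² + (0)²) = √81 = 9
|MN| = √((24)² + (-7)²) = √625 = 25
|NO| = √((-12)² + (9)²) = √225 = 15
|OJ| = √((-15)² + (20)²) = √625 = 25
Perimeter = 14 + 10 + 9 + 25 + 15 + 25 = 98.

98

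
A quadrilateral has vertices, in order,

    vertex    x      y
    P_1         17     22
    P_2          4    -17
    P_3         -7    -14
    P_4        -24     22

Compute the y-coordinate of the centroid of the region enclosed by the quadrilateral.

371/54

Apply the shoelace formula. First the cross-terms c_i = x_i·y_{i+1} − x_{i+1}·y_i:
  -377, -175, -490, -902  ⇒  2A = -1944, A = -972.
Then Σ (y_i + y_{i+1})·c_i = -40068, so ȳ = -40068 / (6·(-972)) = 371/54.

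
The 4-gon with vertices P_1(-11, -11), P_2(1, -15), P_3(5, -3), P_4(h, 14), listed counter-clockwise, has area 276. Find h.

Write out the shoelace sum; only the two edges meeting at P_4 involve h:
2·Area = [(5·14 − h·(-3)) + (h·(-11) − (-11)·14)] + 248
       = -8·h + 472 = 552
⇒ h = -10.

-10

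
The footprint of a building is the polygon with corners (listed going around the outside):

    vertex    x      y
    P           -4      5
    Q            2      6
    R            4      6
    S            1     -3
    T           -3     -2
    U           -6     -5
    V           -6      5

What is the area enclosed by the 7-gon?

Apply Gauss's area formula: 2A = Σ (x_i·y_{i+1} − x_{i+1}·y_i), indices taken mod 7.
P→Q: (-4)(6) − (2)(5) = -34
Q→R: (2)(6) − (4)(6) = -12
R→S: (4)(-3) − (1)(6) = -18
S→T: (1)(-2) − (-3)(-3) = -11
T→U: (-3)(-5) − (-6)(-2) = 3
U→V: (-6)(5) − (-6)(-5) = -60
V→P: (-6)(5) − (-4)(5) = -10
Σ = -142
Area = |Σ|/2 = 71.

71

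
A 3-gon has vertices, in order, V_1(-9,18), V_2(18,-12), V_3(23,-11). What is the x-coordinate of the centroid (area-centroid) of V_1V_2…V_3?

Apply the surveyor's formula. First the cross-terms c_i = x_i·y_{i+1} − x_{i+1}·y_i:
  -216, 78, 315  ⇒  2A = 177, A = 88.5.
Then Σ (x_i + x_{i+1})·c_i = 5664, so x̄ = 5664 / (6·88.5) = 32/3.

32/3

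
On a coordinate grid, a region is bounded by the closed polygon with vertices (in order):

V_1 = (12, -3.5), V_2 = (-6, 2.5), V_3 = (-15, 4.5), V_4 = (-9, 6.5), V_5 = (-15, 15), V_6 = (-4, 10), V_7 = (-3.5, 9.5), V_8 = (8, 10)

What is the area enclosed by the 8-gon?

213.5

Apply the shoelace formula: 2A = Σ (x_i·y_{i+1} − x_{i+1}·y_i), indices taken mod 8.
Σ = (9) + (10.5) + (-57) + (-37.5) + (-90) + (-3) + (-111) + (-148) = -427
Area = |Σ|/2 = 213.5.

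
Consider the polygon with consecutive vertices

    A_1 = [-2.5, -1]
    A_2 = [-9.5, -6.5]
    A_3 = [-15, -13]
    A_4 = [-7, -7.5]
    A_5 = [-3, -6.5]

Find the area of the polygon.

32

Σ = (6.75) + (26) + (21.5) + (23) + (-13.25) = 64
Area = |Σ|/2 = 32.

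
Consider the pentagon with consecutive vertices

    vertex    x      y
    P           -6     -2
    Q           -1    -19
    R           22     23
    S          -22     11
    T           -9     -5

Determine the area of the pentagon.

726

Apply Gauss's area formula: 2A = Σ (x_i·y_{i+1} − x_{i+1}·y_i), indices taken mod 5.
P→Q: (-6)(-19) − (-1)(-2) = 112
Q→R: (-1)(23) − (22)(-19) = 395
R→S: (22)(11) − (-22)(23) = 748
S→T: (-22)(-5) − (-9)(11) = 209
T→P: (-9)(-2) − (-6)(-5) = -12
Σ = 1452
Area = |Σ|/2 = 726.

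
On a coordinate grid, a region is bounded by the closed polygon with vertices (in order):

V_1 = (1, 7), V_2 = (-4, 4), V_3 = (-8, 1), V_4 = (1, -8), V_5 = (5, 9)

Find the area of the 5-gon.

99

Apply the shoelace (surveyor's) formula: 2A = Σ (x_i·y_{i+1} − x_{i+1}·y_i), indices taken mod 5.
Σ = (32) + (28) + (63) + (49) + (26) = 198
Area = |Σ|/2 = 99.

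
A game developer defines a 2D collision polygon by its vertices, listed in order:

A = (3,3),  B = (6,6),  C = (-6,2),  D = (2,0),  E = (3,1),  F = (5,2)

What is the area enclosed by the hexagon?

Σ = (0) + (48) + (-4) + (2) + (1) + (9) = 56
Area = |Σ|/2 = 28.

28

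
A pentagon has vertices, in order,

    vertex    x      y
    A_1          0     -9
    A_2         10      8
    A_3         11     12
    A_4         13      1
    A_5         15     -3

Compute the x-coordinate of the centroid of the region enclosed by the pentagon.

Apply the shoelace formula. First the cross-terms c_i = x_i·y_{i+1} − x_{i+1}·y_i:
  90, 32, -145, -54, -135  ⇒  2A = -212, A = -106.
Then Σ (x_i + x_{i+1})·c_i = -5445, so x̄ = -5445 / (6·(-106)) = 1815/212.

1815/212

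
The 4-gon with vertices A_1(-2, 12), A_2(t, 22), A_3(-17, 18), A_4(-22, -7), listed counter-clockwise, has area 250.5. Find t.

-11

Write out the shoelace sum; only the two edges meeting at A_2 involve t:
2·Area = [((-2)·22 − t·12) + (t·18 − (-17)·22)] + 237
       = 6·t + 567 = 501
⇒ t = -11.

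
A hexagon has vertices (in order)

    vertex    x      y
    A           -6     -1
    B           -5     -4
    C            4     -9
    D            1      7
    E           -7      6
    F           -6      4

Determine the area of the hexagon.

Apply the surveyor's formula: 2A = Σ (x_i·y_{i+1} − x_{i+1}·y_i), indices taken mod 6.
Σ = (19) + (61) + (37) + (55) + (8) + (30) = 210
Area = |Σ|/2 = 105.

105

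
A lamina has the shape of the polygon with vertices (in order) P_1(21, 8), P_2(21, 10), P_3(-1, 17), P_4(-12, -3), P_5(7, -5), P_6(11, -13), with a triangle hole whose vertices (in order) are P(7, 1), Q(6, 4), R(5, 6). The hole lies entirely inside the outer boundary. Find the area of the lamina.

510.5

Outer boundary:
Apply Gauss's area formula: 2A = Σ (x_i·y_{i+1} − x_{i+1}·y_i), indices taken mod 6.
Σ = (42) + (367) + (207) + (81) + (-36) + (361) = 1022
Area = |Σ|/2 = 511.
Hole:
Σ = (22) + (16) + (-37) = 1
Area = |Σ|/2 = 0.5.
Net area = 511 − 0.5 = 510.5.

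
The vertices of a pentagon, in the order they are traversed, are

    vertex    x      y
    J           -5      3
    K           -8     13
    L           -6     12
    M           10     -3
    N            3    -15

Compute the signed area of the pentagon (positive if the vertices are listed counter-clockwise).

-184

Apply Gauss's area formula: 2A = Σ (x_i·y_{i+1} − x_{i+1}·y_i), indices taken mod 5.
Cross-terms: -41, -18, -102, -141, -66  ⇒  Σ = -368
Signed area = Σ/2 = -184 (negative ⇒ clockwise traversal).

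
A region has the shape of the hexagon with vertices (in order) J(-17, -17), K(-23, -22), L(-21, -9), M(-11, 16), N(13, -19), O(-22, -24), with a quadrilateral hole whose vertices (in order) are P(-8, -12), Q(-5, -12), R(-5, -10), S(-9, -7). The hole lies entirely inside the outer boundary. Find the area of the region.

723.5

Outer boundary:
Apply Gauss's area formula: 2A = Σ (x_i·y_{i+1} − x_{i+1}·y_i), indices taken mod 6.
Cross-terms: -17, -255, -435, 1, -730, -34  ⇒  Σ = -1470
Area = |Σ|/2 = 735.
Hole:
Apply Gauss's area formula: 2A = Σ (x_i·y_{i+1} − x_{i+1}·y_i), indices taken mod 4.
Cross-terms: 36, -10, -55, 52  ⇒  Σ = 23
Area = |Σ|/2 = 11.5.
Net area = 735 − 11.5 = 723.5.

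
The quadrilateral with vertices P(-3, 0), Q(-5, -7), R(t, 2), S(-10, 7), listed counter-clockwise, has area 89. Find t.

Write out the shoelace sum; only the two edges meeting at R involve t:
2·Area = [((-5)·2 − t·(-7)) + (t·7 − (-10)·2)] + 42
       = 14·t + 52 = 178
⇒ t = 9.

9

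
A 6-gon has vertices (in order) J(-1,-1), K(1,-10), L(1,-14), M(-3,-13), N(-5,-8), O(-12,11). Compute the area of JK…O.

Apply Gauss's area formula: 2A = Σ (x_i·y_{i+1} − x_{i+1}·y_i), indices taken mod 6.
J→K: (-1)(-10) − (1)(-1) = 11
K→L: (1)(-14) − (1)(-10) = -4
L→M: (1)(-13) − (-3)(-14) = -55
M→N: (-3)(-8) − (-5)(-13) = -41
N→O: (-5)(11) − (-12)(-8) = -151
O→J: (-12)(-1) − (-1)(11) = 23
Σ = -217
Area = |Σ|/2 = 108.5.

108.5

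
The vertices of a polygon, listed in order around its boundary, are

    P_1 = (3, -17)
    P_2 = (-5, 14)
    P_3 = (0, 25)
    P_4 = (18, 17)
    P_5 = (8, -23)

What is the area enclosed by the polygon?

Apply the surveyor's formula: 2A = Σ (x_i·y_{i+1} − x_{i+1}·y_i), indices taken mod 5.
P_1→P_2: (3)(14) − (-5)(-17) = -43
P_2→P_3: (-5)(25) − (0)(14) = -125
P_3→P_4: (0)(17) − (18)(25) = -450
P_4→P_5: (18)(-23) − (8)(17) = -550
P_5→P_1: (8)(-17) − (3)(-23) = -67
Σ = -1235
Area = |Σ|/2 = 617.5.

617.5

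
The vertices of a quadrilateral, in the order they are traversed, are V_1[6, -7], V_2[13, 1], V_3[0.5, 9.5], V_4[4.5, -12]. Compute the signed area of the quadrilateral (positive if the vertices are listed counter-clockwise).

105.875

V_1→V_2: (6)(1) − (13)(-7) = 97
V_2→V_3: (13)(9.5) − (0.5)(1) = 123
V_3→V_4: (0.5)(-12) − (4.5)(9.5) = -48.75
V_4→V_1: (4.5)(-7) − (6)(-12) = 40.5
Σ = 211.75
Signed area = Σ/2 = 105.875 (positive ⇒ counter-clockwise traversal).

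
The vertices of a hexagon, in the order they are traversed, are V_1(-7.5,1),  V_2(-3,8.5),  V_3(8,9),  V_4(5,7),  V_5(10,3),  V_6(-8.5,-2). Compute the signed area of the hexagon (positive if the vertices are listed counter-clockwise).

-108.875

V_1→V_2: (-7.5)(8.5) − (-3)(1) = -60.75
V_2→V_3: (-3)(9) − (8)(8.5) = -95
V_3→V_4: (8)(7) − (5)(9) = 11
V_4→V_5: (5)(3) − (10)(7) = -55
V_5→V_6: (10)(-2) − (-8.5)(3) = 5.5
V_6→V_1: (-8.5)(1) − (-7.5)(-2) = -23.5
Σ = -217.75
Signed area = Σ/2 = -108.875 (negative ⇒ clockwise traversal).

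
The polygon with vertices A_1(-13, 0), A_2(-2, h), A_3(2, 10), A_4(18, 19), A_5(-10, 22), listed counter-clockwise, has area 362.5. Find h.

The doubled signed area Σ (x_i y_{i+1} − x_{i+1} y_i) is linear in h.
With h=0 it equals 710; the coefficient of h is -15 (from the two edges through A_2).
So -15·h + 710 = 2·362.5 = 725 ⇒ h = -1.

-1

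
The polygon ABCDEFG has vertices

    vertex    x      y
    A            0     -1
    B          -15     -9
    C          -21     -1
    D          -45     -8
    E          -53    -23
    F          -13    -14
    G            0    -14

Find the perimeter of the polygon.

136

|AB| = √((-15)² + (-8)²) = √289 = 17
|BC| = √((-6)² + (8)²) = √100 = 10
|CD| = √((-24)² + (-7)²) = √625 = 25
|DE| = √((-8)² + (-15)²) = √289 = 17
|EF| = √((40)² + (9)²) = √1681 = 41
|FG| = √((13)² + (0)²) = √169 = 13
|GA| = √((0)² + (13)²) = √169 = 13
Perimeter = 17 + 10 + 25 + 17 + 41 + 13 + 13 = 136.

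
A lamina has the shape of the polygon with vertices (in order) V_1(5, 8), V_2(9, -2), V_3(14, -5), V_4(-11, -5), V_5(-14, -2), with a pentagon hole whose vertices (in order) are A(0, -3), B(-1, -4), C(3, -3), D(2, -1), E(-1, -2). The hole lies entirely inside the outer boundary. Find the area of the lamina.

Outer boundary:
Apply the surveyor's formula: 2A = Σ (x_i·y_{i+1} − x_{i+1}·y_i), indices taken mod 5.
Σ = (-82) + (-17) + (-125) + (-48) + (-102) = -374
Area = |Σ|/2 = 187.
Hole:
Cross-terms: -3, 15, 3, -5, 3  ⇒  Σ = 13
Area = |Σ|/2 = 6.5.
Net area = 187 − 6.5 = 180.5.

180.5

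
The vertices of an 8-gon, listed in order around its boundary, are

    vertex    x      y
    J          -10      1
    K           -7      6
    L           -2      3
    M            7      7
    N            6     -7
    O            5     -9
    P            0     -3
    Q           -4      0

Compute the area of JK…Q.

119

Apply Gauss's area formula: 2A = Σ (x_i·y_{i+1} − x_{i+1}·y_i), indices taken mod 8.
Σ = (-53) + (-9) + (-35) + (-91) + (-19) + (-15) + (-12) + (-4) = -238
Area = |Σ|/2 = 119.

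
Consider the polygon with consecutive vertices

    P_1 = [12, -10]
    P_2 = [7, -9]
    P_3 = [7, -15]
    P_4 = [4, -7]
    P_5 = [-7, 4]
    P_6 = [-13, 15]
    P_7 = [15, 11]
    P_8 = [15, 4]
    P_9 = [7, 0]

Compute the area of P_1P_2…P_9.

Apply the surveyor's formula: 2A = Σ (x_i·y_{i+1} − x_{i+1}·y_i), indices taken mod 9.
P_1→P_2: (12)(-9) − (7)(-10) = -38
P_2→P_3: (7)(-15) − (7)(-9) = -42
P_3→P_4: (7)(-7) − (4)(-15) = 11
P_4→P_5: (4)(4) − (-7)(-7) = -33
P_5→P_6: (-7)(15) − (-13)(4) = -53
P_6→P_7: (-13)(11) − (15)(15) = -368
P_7→P_8: (15)(4) − (15)(11) = -105
P_8→P_9: (15)(0) − (7)(4) = -28
P_9→P_1: (7)(-10) − (12)(0) = -70
Σ = -726
Area = |Σ|/2 = 363.

363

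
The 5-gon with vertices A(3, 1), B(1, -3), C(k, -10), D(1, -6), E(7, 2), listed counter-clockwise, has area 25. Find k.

The doubled signed area Σ (x_i y_{i+1} − x_{i+1} y_i) is linear in k.
With k=0 it equals 35; the coefficient of k is -3 (from the two edges through C).
So -3·k + 35 = 2·25 = 50 ⇒ k = -5.

-5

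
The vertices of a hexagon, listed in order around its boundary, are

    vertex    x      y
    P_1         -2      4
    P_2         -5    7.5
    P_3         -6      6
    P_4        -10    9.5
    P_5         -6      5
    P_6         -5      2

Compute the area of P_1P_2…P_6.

13.5

Apply the shoelace formula: 2A = Σ (x_i·y_{i+1} − x_{i+1}·y_i), indices taken mod 6.
Cross-terms: 5, 15, 3, 7, 13, -16  ⇒  Σ = 27
Area = |Σ|/2 = 13.5.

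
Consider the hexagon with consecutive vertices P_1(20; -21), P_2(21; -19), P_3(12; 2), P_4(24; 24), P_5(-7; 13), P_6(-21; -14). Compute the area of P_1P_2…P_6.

1071.5

Apply the shoelace (surveyor's) formula: 2A = Σ (x_i·y_{i+1} − x_{i+1}·y_i), indices taken mod 6.
Σ = (61) + (270) + (240) + (480) + (371) + (721) = 2143
Area = |Σ|/2 = 1071.5.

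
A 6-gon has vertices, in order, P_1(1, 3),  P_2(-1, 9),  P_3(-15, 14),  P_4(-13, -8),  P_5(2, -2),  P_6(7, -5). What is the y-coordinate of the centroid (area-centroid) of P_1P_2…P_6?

Apply the shoelace formula. First the cross-terms c_i = x_i·y_{i+1} − x_{i+1}·y_i:
  12, 121, 302, 42, 4, 26  ⇒  2A = 507, A = 253.5.
Then Σ (y_i + y_{i+1})·c_i = 4239, so ȳ = 4239 / (6·253.5) = 471/169.

471/169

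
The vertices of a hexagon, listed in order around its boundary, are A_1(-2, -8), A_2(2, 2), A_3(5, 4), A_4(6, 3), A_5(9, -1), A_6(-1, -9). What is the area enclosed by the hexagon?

Apply the surveyor's formula: 2A = Σ (x_i·y_{i+1} − x_{i+1}·y_i), indices taken mod 6.
Σ = (12) + (-2) + (-9) + (-33) + (-82) + (-10) = -124
Area = |Σ|/2 = 62.

62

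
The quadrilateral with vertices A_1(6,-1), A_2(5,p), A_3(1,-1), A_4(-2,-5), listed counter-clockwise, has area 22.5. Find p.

4

The doubled signed area Σ (x_i y_{i+1} − x_{i+1} y_i) is linear in p.
With p=0 it equals 25; the coefficient of p is 5 (from the two edges through A_2).
So 5·p + 25 = 2·22.5 = 45 ⇒ p = 4.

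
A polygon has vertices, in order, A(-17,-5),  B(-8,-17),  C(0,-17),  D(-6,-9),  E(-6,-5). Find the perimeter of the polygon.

48

|AB| = √((9)² + (-12)²) = √225 = 15
|BC| = √((8)² + (0)²) = √64 = 8
|CD| = √((-6)² + (8)²) = √100 = 10
|DE| = √((0)² + (4)²) = √16 = 4
|EA| = √((-11)² + (0)²) = √121 = 11
Perimeter = 15 + 8 + 10 + 4 + 11 = 48.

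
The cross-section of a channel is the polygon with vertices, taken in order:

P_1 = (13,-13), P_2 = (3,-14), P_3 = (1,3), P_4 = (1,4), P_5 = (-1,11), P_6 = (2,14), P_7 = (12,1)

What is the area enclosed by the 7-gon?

237.5

Apply the shoelace formula: 2A = Σ (x_i·y_{i+1} − x_{i+1}·y_i), indices taken mod 7.
Cross-terms: -143, 23, 1, 15, -36, -166, -169  ⇒  Σ = -475
Area = |Σ|/2 = 237.5.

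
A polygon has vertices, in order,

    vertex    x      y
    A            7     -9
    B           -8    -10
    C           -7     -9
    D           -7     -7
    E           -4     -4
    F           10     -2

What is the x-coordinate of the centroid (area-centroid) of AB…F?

116/91

Apply the surveyor's formula. First the cross-terms c_i = x_i·y_{i+1} − x_{i+1}·y_i:
  -142, 2, -14, 0, 48, -76  ⇒  2A = -182, A = -91.
Then Σ (x_i + x_{i+1})·c_i = -696, so x̄ = -696 / (6·(-91)) = 116/91.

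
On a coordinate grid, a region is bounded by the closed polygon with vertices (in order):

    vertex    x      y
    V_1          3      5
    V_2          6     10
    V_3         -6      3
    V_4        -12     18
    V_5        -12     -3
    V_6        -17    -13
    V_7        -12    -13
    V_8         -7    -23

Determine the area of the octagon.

323.5

Cross-terms: 0, 78, -72, 252, 105, 65, 185, 34  ⇒  Σ = 647
Area = |Σ|/2 = 323.5.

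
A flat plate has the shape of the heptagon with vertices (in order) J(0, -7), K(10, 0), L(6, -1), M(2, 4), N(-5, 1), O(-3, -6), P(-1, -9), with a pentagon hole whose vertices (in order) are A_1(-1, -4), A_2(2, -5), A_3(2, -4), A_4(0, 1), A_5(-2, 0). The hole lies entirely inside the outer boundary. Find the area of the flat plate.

71

Outer boundary:
Apply the shoelace formula: 2A = Σ (x_i·y_{i+1} − x_{i+1}·y_i), indices taken mod 7.
J→K: (0)(0) − (10)(-7) = 70
K→L: (10)(-1) − (6)(0) = -10
L→M: (6)(4) − (2)(-1) = 26
M→N: (2)(1) − (-5)(4) = 22
N→O: (-5)(-6) − (-3)(1) = 33
O→P: (-3)(-9) − (-1)(-6) = 21
P→J: (-1)(-7) − (0)(-9) = 7
Σ = 169
Area = |Σ|/2 = 84.5.
Hole:
Cross-terms: 13, 2, 2, 2, 8  ⇒  Σ = 27
Area = |Σ|/2 = 13.5.
Net area = 84.5 − 13.5 = 71.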